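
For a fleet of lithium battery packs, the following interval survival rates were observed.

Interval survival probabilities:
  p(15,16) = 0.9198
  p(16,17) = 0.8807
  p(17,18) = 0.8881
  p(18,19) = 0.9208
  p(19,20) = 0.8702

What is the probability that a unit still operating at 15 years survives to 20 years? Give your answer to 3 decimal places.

0.576

Chaining the interval survival probabilities: 0.9198 × 0.8807 × 0.8881 × 0.9208 × 0.8702.
= 0.576458.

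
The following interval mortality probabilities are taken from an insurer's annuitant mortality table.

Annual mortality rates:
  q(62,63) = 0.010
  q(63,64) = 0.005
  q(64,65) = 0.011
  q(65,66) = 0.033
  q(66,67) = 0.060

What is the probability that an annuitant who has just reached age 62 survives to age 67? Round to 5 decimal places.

P(survive 62→67) = (1 − 0.010) × (1 − 0.005) × (1 − 0.011) × (1 − 0.033) × (1 − 0.060).
= 0.990 × 0.995 × 0.989 × 0.967 × 0.940 = 0.885541.

0.88554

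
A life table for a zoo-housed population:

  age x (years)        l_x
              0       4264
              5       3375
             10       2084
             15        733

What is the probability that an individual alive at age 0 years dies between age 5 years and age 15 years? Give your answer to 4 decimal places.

This is the probability of reaching 5 but not 15, conditional on being alive at 0: (l_5 − l_15) / l_0.
= (3375 − 733) / 4264 = 2642 / 4264 = 0.619606.

0.6196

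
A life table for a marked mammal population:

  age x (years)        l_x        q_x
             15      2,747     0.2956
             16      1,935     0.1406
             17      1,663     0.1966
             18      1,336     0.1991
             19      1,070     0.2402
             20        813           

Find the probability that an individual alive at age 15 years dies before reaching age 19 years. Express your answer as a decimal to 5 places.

0.61048

P(die before 19 | alive at 15) = 1 − l_19/l_15 = 1 − 1,070/2,747 = (1,677)/2,747 = 0.610484.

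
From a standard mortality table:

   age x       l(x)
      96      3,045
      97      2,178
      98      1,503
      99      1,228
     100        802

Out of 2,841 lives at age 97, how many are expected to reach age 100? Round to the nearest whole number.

1046

The relevant probability is 802/2,178 = 0.368228.
Expected number = 2,841 × 0.368228 = 1046.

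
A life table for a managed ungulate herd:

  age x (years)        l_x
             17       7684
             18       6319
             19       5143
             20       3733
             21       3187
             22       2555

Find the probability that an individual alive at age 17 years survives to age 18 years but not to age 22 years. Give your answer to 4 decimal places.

This is the probability of reaching 18 but not 22, conditional on being alive at 17: (l_18 − l_22) / l_17.
= (6319 − 2555) / 7684 = 3764 / 7684 = 0.489849.

0.4898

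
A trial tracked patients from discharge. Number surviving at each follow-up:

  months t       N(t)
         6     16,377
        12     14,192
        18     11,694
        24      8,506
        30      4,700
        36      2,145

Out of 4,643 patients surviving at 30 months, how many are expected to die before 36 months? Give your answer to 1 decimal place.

The relevant probability is 1 − 2,145/4,700 = 0.543617.
Expected number = 4,643 × 0.543617 = 2524.0.

2524.0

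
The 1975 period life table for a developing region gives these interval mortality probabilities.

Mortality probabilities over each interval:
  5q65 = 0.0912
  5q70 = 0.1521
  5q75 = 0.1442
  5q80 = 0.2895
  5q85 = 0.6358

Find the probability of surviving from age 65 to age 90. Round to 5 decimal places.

Survival from 65 to 90 is the product of surviving each interval: (1 − 0.0912) × (1 − 0.1521) × (1 − 0.1442) × (1 − 0.2895) × (1 − 0.6358).
= 0.9088 × 0.8479 × 0.8558 × 0.7105 × 0.3642 = 0.170643.

0.17064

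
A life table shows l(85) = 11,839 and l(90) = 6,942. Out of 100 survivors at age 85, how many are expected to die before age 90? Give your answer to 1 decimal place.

41.4

The relevant probability is 1 − 6,942/11,839 = 0.413633.
Expected number = 100 × 0.413633 = 41.4.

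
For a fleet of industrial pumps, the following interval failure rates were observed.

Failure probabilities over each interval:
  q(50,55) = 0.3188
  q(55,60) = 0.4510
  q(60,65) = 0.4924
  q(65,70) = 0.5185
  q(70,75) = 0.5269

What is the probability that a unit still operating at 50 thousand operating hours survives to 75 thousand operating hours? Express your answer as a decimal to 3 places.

Survival from 50 to 75 is the product of surviving each interval: (1 − 0.3188) × (1 − 0.4510) × (1 − 0.4924) × (1 − 0.5185) × (1 − 0.5269).
= 0.6812 × 0.5490 × 0.5076 × 0.4815 × 0.4731 = 0.043243.

0.043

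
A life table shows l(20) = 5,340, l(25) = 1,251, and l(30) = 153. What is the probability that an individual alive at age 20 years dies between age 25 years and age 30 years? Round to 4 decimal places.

This is the probability of reaching 25 but not 30, conditional on being alive at 20: (l(25) − l(30)) / l(20).
= (1,251 − 153) / 5,340 = 1,098 / 5,340 = 0.205618.

0.2056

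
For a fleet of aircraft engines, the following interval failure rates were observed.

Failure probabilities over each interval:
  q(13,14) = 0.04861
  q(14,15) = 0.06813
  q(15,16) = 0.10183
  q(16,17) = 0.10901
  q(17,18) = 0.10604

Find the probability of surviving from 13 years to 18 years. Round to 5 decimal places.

0.63425

The overall survival probability is (1 − 0.04861) × (1 − 0.06813) × (1 − 0.10183) × (1 − 0.10901) × (1 − 0.10604).
= 0.95139 × 0.93187 × 0.89817 × 0.89099 × 0.89396 = 0.634254.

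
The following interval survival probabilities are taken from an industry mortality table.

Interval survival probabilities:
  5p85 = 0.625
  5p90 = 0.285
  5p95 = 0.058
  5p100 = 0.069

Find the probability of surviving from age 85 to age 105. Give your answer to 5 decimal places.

0.00071

Chaining the interval survival probabilities: 0.625 × 0.285 × 0.058 × 0.069.
= 0.000713.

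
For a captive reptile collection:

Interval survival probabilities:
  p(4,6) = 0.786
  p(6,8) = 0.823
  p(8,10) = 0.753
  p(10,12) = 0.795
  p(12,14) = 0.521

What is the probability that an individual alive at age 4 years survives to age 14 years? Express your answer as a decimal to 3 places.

0.202

Chaining the interval survival probabilities: 0.786 × 0.823 × 0.753 × 0.795 × 0.521.
= 0.201754.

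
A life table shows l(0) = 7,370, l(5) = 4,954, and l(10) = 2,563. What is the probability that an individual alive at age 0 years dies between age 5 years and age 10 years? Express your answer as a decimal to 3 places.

This is the probability of reaching 5 but not 10, conditional on being alive at 0: (l(5) − l(10)) / l(0).
= (4,954 − 2,563) / 7,370 = 2,391 / 7,370 = 0.324423.

0.324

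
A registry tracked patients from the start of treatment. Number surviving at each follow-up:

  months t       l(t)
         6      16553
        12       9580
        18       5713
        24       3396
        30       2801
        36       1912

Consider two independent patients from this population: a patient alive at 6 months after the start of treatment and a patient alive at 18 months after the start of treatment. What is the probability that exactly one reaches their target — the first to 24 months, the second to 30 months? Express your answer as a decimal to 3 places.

0.494

p₁ = l(24)/l(6) = 3396/16553 = 0.205159; p₂ = l(30)/l(18) = 2801/5713 = 0.490285.
P(exactly one) = p₁(1−p₂) + (1−p₁)p₂ = 0.104573 + 0.389699 = 0.494271.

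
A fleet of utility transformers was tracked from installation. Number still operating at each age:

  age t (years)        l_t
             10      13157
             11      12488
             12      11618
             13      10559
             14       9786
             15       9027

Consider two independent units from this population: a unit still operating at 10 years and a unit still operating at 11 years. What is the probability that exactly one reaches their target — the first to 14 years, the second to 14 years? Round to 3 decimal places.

p₁ = l_14/l_10 = 9786/13157 = 0.743787; p₂ = l_14/l_11 = 9786/12488 = 0.783632.
P(exactly one) = p₁(1−p₂) + (1−p₁)p₂ = 0.160932 + 0.200777 = 0.361708.

0.362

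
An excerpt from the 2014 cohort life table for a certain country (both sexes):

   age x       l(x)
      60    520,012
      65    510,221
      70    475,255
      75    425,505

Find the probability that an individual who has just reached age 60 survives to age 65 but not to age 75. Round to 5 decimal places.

0.16291

This is the probability of reaching 65 but not 75, conditional on being alive at 60: (l(65) − l(75)) / l(60).
= (510,221 − 425,505) / 520,012 = 84,716 / 520,012 = 0.162912.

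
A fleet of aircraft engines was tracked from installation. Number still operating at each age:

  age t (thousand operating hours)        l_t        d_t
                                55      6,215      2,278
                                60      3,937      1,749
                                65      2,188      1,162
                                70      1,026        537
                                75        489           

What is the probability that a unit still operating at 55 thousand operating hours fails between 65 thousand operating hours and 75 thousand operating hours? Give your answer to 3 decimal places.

This is the probability of reaching 65 but not 75, conditional on being operational at 55: (l_65 − l_75) / l_55.
= (2,188 − 489) / 6,215 = 1,699 / 6,215 = 0.273371.

0.273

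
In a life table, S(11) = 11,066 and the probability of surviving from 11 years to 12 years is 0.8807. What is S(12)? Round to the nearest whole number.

S(12) = S(11) × p = 11,066 × 0.8807 = 9746.

9746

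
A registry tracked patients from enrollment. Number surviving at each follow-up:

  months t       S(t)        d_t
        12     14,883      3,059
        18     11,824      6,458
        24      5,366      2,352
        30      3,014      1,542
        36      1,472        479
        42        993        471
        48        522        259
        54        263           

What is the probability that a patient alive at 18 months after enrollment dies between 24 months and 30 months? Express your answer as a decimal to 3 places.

0.199

This is the probability of reaching 24 but not 30, conditional on being alive at 18: (S(24) − S(30)) / S(18).
= (5,366 − 3,014) / 11,824 = 2,352 / 11,824 = 0.198917.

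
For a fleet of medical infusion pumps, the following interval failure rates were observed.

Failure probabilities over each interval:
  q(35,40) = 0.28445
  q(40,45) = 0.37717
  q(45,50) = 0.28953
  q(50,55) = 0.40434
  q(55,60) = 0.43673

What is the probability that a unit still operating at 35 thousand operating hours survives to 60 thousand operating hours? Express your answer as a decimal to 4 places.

Chaining the interval survival probabilities: (1 − 0.28445) × (1 − 0.37717) × (1 − 0.28953) × (1 − 0.40434) × (1 − 0.43673).
= 0.71555 × 0.62283 × 0.71047 × 0.59566 × 0.56327 = 0.106236.

0.1062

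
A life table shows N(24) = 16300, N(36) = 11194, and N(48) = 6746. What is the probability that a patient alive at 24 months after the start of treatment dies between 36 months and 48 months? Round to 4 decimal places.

This is the probability of reaching 36 but not 48, conditional on being alive at 24: (N(36) − N(48)) / N(24).
= (11194 − 6746) / 16300 = 4448 / 16300 = 0.272883.

0.2729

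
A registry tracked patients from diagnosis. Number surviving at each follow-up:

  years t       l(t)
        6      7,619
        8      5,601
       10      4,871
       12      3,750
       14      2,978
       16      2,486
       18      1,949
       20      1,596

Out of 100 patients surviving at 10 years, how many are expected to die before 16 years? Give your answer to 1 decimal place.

49.0

The relevant probability is 1 − 2,486/4,871 = 0.489633.
Expected number = 100 × 0.489633 = 49.0.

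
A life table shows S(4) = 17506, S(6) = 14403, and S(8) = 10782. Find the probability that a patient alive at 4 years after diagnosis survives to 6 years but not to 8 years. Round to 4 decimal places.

This is the probability of reaching 6 but not 8, conditional on being alive at 4: (S(6) − S(8)) / S(4).
= (14403 − 10782) / 17506 = 3621 / 17506 = 0.206843.

0.2068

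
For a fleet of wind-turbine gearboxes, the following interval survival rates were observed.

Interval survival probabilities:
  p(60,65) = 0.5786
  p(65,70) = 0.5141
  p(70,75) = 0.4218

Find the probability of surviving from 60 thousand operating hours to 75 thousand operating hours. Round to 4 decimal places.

0.1255

Chaining the interval survival probabilities: 0.5786 × 0.5141 × 0.4218.
= 0.125468.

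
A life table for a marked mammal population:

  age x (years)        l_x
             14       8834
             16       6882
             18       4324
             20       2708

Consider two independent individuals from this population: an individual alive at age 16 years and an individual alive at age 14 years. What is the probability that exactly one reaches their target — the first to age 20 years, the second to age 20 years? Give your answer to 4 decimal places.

0.4588

p₁ = l_20/l_16 = 2708/6882 = 0.393490; p₂ = l_20/l_14 = 2708/8834 = 0.306543.
P(exactly one) = p₁(1−p₂) + (1−p₁)p₂ = 0.272868 + 0.185921 = 0.458790.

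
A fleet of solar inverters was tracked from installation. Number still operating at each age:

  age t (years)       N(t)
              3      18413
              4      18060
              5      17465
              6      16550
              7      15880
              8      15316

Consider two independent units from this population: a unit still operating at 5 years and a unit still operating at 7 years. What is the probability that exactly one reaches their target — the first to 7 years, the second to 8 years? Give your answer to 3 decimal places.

0.120

p₁ = N(7)/N(5) = 15880/17465 = 0.909247; p₂ = N(8)/N(7) = 15316/15880 = 0.964484.
P(exactly one) = p₁(1−p₂) + (1−p₁)p₂ = 0.032293 + 0.087530 = 0.119823.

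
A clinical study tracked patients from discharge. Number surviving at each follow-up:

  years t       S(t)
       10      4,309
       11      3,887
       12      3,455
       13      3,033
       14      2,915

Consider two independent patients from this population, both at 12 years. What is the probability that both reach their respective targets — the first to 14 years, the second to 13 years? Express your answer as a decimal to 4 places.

p₁ = S(14)/S(12) = 2,915/3,455 = 0.843705; p₂ = S(13)/S(12) = 3,033/3,455 = 0.877858.
P(both) = p₁ × p₂ = 0.843705 × 0.877858 = 0.740653.

0.7407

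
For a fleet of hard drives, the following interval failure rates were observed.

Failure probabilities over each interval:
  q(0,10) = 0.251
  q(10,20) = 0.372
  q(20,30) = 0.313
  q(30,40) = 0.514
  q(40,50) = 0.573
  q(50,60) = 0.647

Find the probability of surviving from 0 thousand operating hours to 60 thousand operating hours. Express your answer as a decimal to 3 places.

0.024

Chaining the interval survival probabilities: (1 − 0.251) × (1 − 0.372) × (1 − 0.313) × (1 − 0.514) × (1 − 0.573) × (1 − 0.647).
= 0.749 × 0.628 × 0.687 × 0.486 × 0.427 × 0.353 = 0.023672.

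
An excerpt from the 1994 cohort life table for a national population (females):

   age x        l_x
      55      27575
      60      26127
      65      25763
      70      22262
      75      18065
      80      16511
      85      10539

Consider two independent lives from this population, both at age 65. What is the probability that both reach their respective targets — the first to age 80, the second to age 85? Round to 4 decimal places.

p₁ = l_80/l_65 = 16511/25763 = 0.640880; p₂ = l_85/l_65 = 10539/25763 = 0.409075.
P(both) = p₁ × p₂ = 0.640880 × 0.409075 = 0.262168.

0.2622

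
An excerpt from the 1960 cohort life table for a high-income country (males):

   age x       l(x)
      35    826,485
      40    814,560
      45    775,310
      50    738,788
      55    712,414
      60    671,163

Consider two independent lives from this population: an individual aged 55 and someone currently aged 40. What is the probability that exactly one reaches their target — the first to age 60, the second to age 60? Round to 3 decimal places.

0.214

p₁ = l(60)/l(55) = 671,163/712,414 = 0.942097; p₂ = l(60)/l(40) = 671,163/814,560 = 0.823958.
P(exactly one) = p₁(1−p₂) + (1−p₁)p₂ = 0.165849 + 0.047710 = 0.213558.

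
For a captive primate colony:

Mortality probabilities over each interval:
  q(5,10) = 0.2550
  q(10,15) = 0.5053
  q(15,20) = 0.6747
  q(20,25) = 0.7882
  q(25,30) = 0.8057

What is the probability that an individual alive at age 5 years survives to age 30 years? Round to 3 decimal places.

0.005

P(survive 5→30) = (1 − 0.2550) × (1 − 0.5053) × (1 − 0.6747) × (1 − 0.7882) × (1 − 0.8057).
= 0.7450 × 0.4947 × 0.3253 × 0.2118 × 0.1943 = 0.004934.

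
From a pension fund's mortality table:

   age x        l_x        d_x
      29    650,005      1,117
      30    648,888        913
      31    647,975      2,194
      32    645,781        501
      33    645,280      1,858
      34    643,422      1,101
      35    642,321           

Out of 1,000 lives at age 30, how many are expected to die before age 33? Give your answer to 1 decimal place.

5.6

The relevant probability is 1 − 645,280/648,888 = 0.005560.
Expected number = 1,000 × 0.005560 = 5.6.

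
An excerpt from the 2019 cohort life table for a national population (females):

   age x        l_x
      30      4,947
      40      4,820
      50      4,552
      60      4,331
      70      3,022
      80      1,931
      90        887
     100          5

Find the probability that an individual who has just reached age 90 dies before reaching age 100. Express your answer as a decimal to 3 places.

0.994

P(die before 100 | alive at 90) = 1 − l_100/l_90 = 1 − 5/887 = (882)/887 = 0.994363.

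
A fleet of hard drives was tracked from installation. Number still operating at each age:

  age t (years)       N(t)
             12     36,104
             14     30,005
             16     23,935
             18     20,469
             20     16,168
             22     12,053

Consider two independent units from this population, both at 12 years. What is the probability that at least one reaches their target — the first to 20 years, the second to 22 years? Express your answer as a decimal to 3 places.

p₁ = N(20)/N(12) = 16,168/36,104 = 0.447817; p₂ = N(22)/N(12) = 12,053/36,104 = 0.333841.
P(at least one) = 1 − (1−p₁)(1−p₂) = 1 − 0.552183 × 0.666159 = 0.632158.

0.632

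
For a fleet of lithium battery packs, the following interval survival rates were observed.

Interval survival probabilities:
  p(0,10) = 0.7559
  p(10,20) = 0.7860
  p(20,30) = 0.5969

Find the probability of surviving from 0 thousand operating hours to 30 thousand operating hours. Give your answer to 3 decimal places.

The overall survival probability is 0.7559 × 0.7860 × 0.5969.
= 0.354641.

0.355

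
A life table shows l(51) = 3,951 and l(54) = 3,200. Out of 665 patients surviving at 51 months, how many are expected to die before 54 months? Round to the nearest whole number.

126

The relevant probability is 1 − 3,200/3,951 = 0.190078.
Expected number = 665 × 0.190078 = 126.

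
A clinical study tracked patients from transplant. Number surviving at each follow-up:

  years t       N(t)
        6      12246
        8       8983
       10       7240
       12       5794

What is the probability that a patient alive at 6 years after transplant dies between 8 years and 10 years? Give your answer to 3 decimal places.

This is the probability of reaching 8 but not 10, conditional on being alive at 6: (N(8) − N(10)) / N(6).
= (8983 − 7240) / 12246 = 1743 / 12246 = 0.142332.

0.142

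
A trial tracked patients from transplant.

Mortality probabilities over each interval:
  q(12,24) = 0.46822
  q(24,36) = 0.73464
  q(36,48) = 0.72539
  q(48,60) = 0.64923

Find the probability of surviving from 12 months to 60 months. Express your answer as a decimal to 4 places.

0.0136

Chaining the interval survival probabilities: (1 − 0.46822) × (1 − 0.73464) × (1 − 0.72539) × (1 − 0.64923).
= 0.53178 × 0.26536 × 0.27461 × 0.35077 = 0.013593.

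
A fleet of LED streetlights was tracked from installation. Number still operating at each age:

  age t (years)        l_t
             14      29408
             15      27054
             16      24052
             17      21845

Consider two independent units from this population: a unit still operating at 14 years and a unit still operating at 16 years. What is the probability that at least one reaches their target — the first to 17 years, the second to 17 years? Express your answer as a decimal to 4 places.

p₁ = l_17/l_14 = 21845/29408 = 0.742825; p₂ = l_17/l_16 = 21845/24052 = 0.908240.
P(at least one) = 1 − (1−p₁)(1−p₂) = 1 − 0.257175 × 0.091760 = 0.976402.

0.9764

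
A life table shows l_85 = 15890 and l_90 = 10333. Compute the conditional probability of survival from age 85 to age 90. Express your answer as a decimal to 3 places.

We want 5p85 = l_90/l_85.
The conditional survival probability is l_90/l_85 = 10333/15890 = 0.650283.

0.650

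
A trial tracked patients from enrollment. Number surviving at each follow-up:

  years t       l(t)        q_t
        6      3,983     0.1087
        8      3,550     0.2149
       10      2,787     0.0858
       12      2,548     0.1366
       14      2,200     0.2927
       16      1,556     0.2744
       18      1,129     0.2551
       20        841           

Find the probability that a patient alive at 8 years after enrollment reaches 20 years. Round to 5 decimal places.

0.23690

The conditional survival probability is l(20)/l(8) = 841/3,550 = 0.236901.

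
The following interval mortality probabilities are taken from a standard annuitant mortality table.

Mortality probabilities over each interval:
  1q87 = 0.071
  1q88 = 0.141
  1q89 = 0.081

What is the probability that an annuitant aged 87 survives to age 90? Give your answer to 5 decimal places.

0.73337

Chaining the interval survival probabilities: (1 − 0.071) × (1 − 0.141) × (1 − 0.081).
= 0.929 × 0.859 × 0.919 = 0.733372.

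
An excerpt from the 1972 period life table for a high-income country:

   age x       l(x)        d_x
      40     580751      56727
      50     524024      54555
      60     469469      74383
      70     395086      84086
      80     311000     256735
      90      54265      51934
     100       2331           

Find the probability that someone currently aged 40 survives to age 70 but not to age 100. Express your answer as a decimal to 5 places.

This is the probability of reaching 70 but not 100, conditional on being alive at 40: (l(70) − l(100)) / l(40).
= (395086 − 2331) / 580751 = 392755 / 580751 = 0.676288.

0.67629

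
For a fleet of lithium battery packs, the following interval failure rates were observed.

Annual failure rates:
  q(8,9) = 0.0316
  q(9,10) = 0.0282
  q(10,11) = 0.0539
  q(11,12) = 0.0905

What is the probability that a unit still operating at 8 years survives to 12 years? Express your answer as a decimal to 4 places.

Survival from 8 to 12 is the product of surviving each interval: (1 − 0.0316) × (1 − 0.0282) × (1 − 0.0539) × (1 − 0.0905).
= 0.9684 × 0.9718 × 0.9461 × 0.9095 = 0.809788.

0.8098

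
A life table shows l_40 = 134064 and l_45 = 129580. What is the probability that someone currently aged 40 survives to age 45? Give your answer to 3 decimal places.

0.967

The conditional survival probability is l_45/l_40 = 129580/134064 = 0.966553.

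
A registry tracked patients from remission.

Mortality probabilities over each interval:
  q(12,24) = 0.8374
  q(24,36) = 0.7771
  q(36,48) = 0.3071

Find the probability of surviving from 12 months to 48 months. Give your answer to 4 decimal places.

0.0251

The overall survival probability is (1 − 0.8374) × (1 − 0.7771) × (1 − 0.3071).
= 0.1626 × 0.2229 × 0.6929 = 0.025113.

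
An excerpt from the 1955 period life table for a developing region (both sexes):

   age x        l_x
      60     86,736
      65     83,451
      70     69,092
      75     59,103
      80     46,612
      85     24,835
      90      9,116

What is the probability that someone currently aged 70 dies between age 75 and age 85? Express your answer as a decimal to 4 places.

0.4960

We want 5|10q70 = (l_75 − l_85)/l_70.
This is the probability of reaching 75 but not 85, conditional on being alive at 70: (l_75 − l_85) / l_70.
= (59,103 − 24,835) / 69,092 = 34,268 / 69,092 = 0.495976.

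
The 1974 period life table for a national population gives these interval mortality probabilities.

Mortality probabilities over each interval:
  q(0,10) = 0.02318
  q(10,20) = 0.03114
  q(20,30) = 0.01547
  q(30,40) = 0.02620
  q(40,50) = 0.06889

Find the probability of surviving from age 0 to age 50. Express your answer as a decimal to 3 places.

0.845

The overall survival probability is (1 − 0.02318) × (1 − 0.03114) × (1 − 0.01547) × (1 − 0.02620) × (1 − 0.06889).
= 0.97682 × 0.96886 × 0.98453 × 0.97380 × 0.93111 = 0.844842.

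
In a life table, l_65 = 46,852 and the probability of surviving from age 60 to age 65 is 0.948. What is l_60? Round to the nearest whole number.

49422

l_60 = l_65 / p = 46,852 / 0.948 = 49422.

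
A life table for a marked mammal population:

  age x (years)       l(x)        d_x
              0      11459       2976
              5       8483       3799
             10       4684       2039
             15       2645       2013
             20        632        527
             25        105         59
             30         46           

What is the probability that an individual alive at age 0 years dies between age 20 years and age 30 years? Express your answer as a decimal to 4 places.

This is the probability of reaching 20 but not 30, conditional on being alive at 0: (l(20) − l(30)) / l(0).
= (632 − 46) / 11459 = 586 / 11459 = 0.051139.

0.0511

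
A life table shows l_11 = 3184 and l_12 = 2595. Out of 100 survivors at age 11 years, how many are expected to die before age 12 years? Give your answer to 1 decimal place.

The relevant probability is 1 − 2595/3184 = 0.184987.
Expected number = 100 × 0.184987 = 18.5.

18.5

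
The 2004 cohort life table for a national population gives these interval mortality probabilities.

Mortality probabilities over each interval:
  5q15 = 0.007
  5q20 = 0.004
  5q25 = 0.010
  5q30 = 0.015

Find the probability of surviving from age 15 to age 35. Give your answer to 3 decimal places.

0.964

20p15 = (1 − 0.007) × (1 − 0.004) × (1 − 0.010) × (1 − 0.015).
= 0.993 × 0.996 × 0.990 × 0.985 = 0.964451.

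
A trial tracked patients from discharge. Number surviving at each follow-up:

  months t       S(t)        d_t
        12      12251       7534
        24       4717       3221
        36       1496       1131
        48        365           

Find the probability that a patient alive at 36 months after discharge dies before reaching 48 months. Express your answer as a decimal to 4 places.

P(die before 48 | alive at 36) = 1 − S(48)/S(36) = 1 − 365/1496 = (1131)/1496 = 0.756016.

0.7560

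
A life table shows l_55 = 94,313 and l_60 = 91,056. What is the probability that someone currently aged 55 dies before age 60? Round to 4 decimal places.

0.0345

P(die before 60 | alive at 55) = 1 − l_60/l_55 = 1 − 91,056/94,313 = (3,257)/94,313 = 0.034534.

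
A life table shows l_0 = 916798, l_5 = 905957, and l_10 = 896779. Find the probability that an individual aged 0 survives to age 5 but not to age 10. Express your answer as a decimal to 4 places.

0.0100

We want 5|5q0 = (l_5 − l_10)/l_0.
This is the probability of reaching 5 but not 10, conditional on being alive at 0: (l_5 − l_10) / l_0.
= (905957 − 896779) / 916798 = 9178 / 916798 = 0.010011.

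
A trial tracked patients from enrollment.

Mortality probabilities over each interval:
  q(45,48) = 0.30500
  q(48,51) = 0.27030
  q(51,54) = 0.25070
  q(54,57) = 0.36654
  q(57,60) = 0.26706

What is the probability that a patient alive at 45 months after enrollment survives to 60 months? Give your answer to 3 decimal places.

0.176

Chaining the interval survival probabilities: (1 − 0.30500) × (1 − 0.27030) × (1 − 0.25070) × (1 − 0.36654) × (1 − 0.26706).
= 0.69500 × 0.72970 × 0.74930 × 0.63346 × 0.73294 = 0.176430.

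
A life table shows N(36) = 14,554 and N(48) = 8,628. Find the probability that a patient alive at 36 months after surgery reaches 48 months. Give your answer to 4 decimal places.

The conditional survival probability is N(48)/N(36) = 8,628/14,554 = 0.592827.

0.5928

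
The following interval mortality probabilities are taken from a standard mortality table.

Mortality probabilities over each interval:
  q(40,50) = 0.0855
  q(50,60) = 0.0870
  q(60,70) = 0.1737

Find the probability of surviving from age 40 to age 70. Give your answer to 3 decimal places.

0.690

Survival from 40 to 70 is the product of surviving each interval: (1 − 0.0855) × (1 − 0.0870) × (1 − 0.1737).
= 0.9145 × 0.9130 × 0.8263 = 0.689910.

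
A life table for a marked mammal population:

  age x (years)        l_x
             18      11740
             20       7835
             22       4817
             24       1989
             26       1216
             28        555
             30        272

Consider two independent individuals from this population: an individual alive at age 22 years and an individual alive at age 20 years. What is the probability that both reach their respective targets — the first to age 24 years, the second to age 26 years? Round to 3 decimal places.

p₁ = l_24/l_22 = 1989/4817 = 0.412913; p₂ = l_26/l_20 = 1216/7835 = 0.155201.
P(both) = p₁ × p₂ = 0.412913 × 0.155201 = 0.064085.

0.064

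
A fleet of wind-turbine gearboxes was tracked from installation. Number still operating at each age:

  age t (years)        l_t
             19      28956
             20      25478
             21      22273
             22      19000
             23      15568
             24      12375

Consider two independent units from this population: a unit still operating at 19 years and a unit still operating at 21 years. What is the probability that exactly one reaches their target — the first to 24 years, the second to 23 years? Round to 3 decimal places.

p₁ = l_24/l_19 = 12375/28956 = 0.427373; p₂ = l_23/l_21 = 15568/22273 = 0.698963.
P(exactly one) = p₁(1−p₂) + (1−p₁)p₂ = 0.128655 + 0.400245 = 0.528900.

0.529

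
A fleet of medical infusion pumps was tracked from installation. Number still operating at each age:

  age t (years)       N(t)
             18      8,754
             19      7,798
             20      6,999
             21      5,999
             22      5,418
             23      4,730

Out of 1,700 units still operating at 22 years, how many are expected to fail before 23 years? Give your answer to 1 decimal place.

215.9

The relevant probability is 1 − 4,730/5,418 = 0.126984.
Expected number = 1,700 × 0.126984 = 215.9.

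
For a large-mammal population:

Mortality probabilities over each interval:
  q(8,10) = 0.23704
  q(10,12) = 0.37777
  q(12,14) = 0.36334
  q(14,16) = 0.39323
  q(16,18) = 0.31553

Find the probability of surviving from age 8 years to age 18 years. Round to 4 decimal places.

Chaining the interval survival probabilities: (1 − 0.23704) × (1 − 0.37777) × (1 − 0.36334) × (1 − 0.39323) × (1 − 0.31553).
= 0.76296 × 0.62223 × 0.63666 × 0.60677 × 0.68447 = 0.125527.

0.1255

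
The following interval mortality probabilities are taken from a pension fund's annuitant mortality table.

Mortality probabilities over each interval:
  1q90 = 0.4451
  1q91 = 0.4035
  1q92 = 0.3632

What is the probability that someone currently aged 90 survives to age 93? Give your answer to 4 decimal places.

The overall survival probability is (1 − 0.4451) × (1 − 0.4035) × (1 − 0.3632).
= 0.5549 × 0.5965 × 0.6368 = 0.210779.

0.2108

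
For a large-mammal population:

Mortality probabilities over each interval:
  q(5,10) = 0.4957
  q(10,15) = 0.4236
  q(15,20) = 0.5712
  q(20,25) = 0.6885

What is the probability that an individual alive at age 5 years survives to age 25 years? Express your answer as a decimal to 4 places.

The overall survival probability is (1 − 0.4957) × (1 − 0.4236) × (1 − 0.5712) × (1 − 0.6885).
= 0.5043 × 0.5764 × 0.4288 × 0.3115 = 0.038826.

0.0388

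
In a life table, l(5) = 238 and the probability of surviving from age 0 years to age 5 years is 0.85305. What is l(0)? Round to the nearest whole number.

l(0) = l(5) / p = 238 / 0.85305 = 279.

279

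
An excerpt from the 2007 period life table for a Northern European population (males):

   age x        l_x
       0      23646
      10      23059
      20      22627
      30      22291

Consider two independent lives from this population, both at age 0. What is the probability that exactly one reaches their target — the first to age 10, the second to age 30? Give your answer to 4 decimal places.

0.0793

p₁ = l_10/l_0 = 23059/23646 = 0.975176; p₂ = l_30/l_0 = 22291/23646 = 0.942696.
P(exactly one) = p₁(1−p₂) + (1−p₁)p₂ = 0.055881 + 0.023401 = 0.079283.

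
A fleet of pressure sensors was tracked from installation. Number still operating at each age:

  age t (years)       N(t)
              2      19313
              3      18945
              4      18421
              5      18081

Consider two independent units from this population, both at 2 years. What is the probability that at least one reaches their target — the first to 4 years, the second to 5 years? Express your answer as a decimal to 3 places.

p₁ = N(4)/N(2) = 18421/19313 = 0.953813; p₂ = N(5)/N(2) = 18081/19313 = 0.936209.
P(at least one) = 1 − (1−p₁)(1−p₂) = 1 − 0.046187 × 0.063791 = 0.997054.

0.997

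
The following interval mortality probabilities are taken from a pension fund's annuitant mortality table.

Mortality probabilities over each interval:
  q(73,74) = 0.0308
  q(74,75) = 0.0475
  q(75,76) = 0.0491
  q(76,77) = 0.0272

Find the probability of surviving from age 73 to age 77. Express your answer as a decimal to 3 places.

0.854

Survival from 73 to 77 is the product of surviving each interval: (1 − 0.0308) × (1 − 0.0475) × (1 − 0.0491) × (1 − 0.0272).
= 0.9692 × 0.9525 × 0.9509 × 0.9728 = 0.853959.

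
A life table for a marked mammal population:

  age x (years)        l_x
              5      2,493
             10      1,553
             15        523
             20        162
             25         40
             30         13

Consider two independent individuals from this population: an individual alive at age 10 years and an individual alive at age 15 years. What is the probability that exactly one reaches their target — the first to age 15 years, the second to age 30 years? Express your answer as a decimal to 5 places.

0.34488

p₁ = l_15/l_10 = 523/1,553 = 0.336768; p₂ = l_30/l_15 = 13/523 = 0.024857.
P(exactly one) = p₁(1−p₂) + (1−p₁)p₂ = 0.328397 + 0.016486 = 0.344883.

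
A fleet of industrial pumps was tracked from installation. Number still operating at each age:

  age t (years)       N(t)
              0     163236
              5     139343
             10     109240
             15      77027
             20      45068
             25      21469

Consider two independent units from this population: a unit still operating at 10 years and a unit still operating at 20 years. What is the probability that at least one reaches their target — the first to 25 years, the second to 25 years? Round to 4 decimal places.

0.5793

p₁ = N(25)/N(10) = 21469/109240 = 0.196531; p₂ = N(25)/N(20) = 21469/45068 = 0.476369.
P(at least one) = 1 − (1−p₁)(1−p₂) = 1 − 0.803469 × 0.523631 = 0.579279.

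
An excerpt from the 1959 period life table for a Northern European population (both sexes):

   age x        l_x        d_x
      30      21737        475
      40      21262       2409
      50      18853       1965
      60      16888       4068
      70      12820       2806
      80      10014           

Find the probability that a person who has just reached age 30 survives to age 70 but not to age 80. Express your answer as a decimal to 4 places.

0.1291

This is the probability of reaching 70 but not 80, conditional on being alive at 30: (l_70 − l_80) / l_30.
= (12820 − 10014) / 21737 = 2806 / 21737 = 0.129089.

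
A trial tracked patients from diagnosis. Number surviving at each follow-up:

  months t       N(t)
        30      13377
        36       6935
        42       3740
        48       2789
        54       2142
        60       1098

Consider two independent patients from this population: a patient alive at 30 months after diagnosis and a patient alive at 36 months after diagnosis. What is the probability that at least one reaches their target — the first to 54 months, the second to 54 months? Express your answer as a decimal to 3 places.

p₁ = N(54)/N(30) = 2142/13377 = 0.160126; p₂ = N(54)/N(36) = 2142/6935 = 0.308868.
P(at least one) = 1 − (1−p₁)(1−p₂) = 1 − 0.839874 × 0.691132 = 0.419536.

0.420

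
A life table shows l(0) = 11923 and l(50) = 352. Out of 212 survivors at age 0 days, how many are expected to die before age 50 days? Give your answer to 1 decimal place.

The relevant probability is 1 − 352/11923 = 0.970477.
Expected number = 212 × 0.970477 = 205.7.

205.7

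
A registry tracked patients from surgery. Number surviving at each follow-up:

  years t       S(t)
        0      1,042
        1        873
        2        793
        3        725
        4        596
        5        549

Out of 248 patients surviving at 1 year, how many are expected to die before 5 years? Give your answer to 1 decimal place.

The relevant probability is 1 − 549/873 = 0.371134.
Expected number = 248 × 0.371134 = 92.0.

92.0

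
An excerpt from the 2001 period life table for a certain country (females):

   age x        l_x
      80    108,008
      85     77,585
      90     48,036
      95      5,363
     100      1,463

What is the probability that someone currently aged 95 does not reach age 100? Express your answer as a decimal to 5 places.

0.72720

P(die before 100 | alive at 95) = 1 − l_100/l_95 = 1 − 1,463/5,363 = (3,900)/5,363 = 0.727205.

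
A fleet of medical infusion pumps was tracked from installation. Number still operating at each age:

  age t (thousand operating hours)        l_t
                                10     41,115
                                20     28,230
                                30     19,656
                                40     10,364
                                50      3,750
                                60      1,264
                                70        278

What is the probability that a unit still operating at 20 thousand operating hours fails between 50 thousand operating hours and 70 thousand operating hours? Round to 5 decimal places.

This is the probability of reaching 50 but not 70, conditional on being operational at 20: (l_50 − l_70) / l_20.
= (3,750 − 278) / 28,230 = 3,472 / 28,230 = 0.122990.

0.12299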